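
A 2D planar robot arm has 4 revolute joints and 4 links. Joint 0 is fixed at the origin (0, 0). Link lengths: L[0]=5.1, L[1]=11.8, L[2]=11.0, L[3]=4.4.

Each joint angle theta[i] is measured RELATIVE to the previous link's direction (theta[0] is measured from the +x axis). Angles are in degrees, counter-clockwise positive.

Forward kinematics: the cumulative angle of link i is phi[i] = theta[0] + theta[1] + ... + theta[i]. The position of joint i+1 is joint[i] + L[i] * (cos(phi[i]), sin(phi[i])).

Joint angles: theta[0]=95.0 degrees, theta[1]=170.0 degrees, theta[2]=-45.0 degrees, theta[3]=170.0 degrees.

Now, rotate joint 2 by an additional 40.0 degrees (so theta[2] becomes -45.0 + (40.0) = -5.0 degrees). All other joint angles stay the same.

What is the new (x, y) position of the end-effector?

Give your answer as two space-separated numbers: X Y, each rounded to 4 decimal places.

Answer: -1.8782 -13.3727

Derivation:
joint[0] = (0.0000, 0.0000)  (base)
link 0: phi[0] = 95 = 95 deg
  cos(95 deg) = -0.0872, sin(95 deg) = 0.9962
  joint[1] = (0.0000, 0.0000) + 5.1 * (-0.0872, 0.9962) = (0.0000 + -0.4445, 0.0000 + 5.0806) = (-0.4445, 5.0806)
link 1: phi[1] = 95 + 170 = 265 deg
  cos(265 deg) = -0.0872, sin(265 deg) = -0.9962
  joint[2] = (-0.4445, 5.0806) + 11.8 * (-0.0872, -0.9962) = (-0.4445 + -1.0284, 5.0806 + -11.7551) = (-1.4729, -6.6745)
link 2: phi[2] = 95 + 170 + -5 = 260 deg
  cos(260 deg) = -0.1736, sin(260 deg) = -0.9848
  joint[3] = (-1.4729, -6.6745) + 11 * (-0.1736, -0.9848) = (-1.4729 + -1.9101, -6.6745 + -10.8329) = (-3.3831, -17.5074)
link 3: phi[3] = 95 + 170 + -5 + 170 = 430 deg
  cos(430 deg) = 0.3420, sin(430 deg) = 0.9397
  joint[4] = (-3.3831, -17.5074) + 4.4 * (0.3420, 0.9397) = (-3.3831 + 1.5049, -17.5074 + 4.1346) = (-1.8782, -13.3727)
End effector: (-1.8782, -13.3727)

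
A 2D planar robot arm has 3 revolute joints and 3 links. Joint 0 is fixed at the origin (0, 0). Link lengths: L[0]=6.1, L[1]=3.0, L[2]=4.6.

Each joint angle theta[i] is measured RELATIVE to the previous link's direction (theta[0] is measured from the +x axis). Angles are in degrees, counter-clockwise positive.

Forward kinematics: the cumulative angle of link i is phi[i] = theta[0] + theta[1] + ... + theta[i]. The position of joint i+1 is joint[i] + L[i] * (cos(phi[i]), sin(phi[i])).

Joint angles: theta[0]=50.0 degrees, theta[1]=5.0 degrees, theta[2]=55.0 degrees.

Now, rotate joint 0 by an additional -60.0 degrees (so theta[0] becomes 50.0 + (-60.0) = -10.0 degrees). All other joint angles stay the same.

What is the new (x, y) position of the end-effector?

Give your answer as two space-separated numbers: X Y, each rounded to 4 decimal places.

Answer: 11.9527 2.2031

Derivation:
joint[0] = (0.0000, 0.0000)  (base)
link 0: phi[0] = -10 = -10 deg
  cos(-10 deg) = 0.9848, sin(-10 deg) = -0.1736
  joint[1] = (0.0000, 0.0000) + 6.1 * (0.9848, -0.1736) = (0.0000 + 6.0073, 0.0000 + -1.0593) = (6.0073, -1.0593)
link 1: phi[1] = -10 + 5 = -5 deg
  cos(-5 deg) = 0.9962, sin(-5 deg) = -0.0872
  joint[2] = (6.0073, -1.0593) + 3 * (0.9962, -0.0872) = (6.0073 + 2.9886, -1.0593 + -0.2615) = (8.9959, -1.3207)
link 2: phi[2] = -10 + 5 + 55 = 50 deg
  cos(50 deg) = 0.6428, sin(50 deg) = 0.7660
  joint[3] = (8.9959, -1.3207) + 4.6 * (0.6428, 0.7660) = (8.9959 + 2.9568, -1.3207 + 3.5238) = (11.9527, 2.2031)
End effector: (11.9527, 2.2031)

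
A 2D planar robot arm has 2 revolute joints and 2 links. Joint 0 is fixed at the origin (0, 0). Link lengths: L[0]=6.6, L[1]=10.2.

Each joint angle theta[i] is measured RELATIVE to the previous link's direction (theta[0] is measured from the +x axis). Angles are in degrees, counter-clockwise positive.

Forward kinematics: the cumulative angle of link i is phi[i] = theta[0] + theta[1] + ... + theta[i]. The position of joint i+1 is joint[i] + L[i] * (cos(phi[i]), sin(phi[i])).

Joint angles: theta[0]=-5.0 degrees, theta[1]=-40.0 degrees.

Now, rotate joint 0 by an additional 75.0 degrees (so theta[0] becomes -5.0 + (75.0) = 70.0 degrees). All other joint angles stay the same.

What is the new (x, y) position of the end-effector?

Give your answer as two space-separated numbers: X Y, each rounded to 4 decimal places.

Answer: 11.0908 11.3020

Derivation:
joint[0] = (0.0000, 0.0000)  (base)
link 0: phi[0] = 70 = 70 deg
  cos(70 deg) = 0.3420, sin(70 deg) = 0.9397
  joint[1] = (0.0000, 0.0000) + 6.6 * (0.3420, 0.9397) = (0.0000 + 2.2573, 0.0000 + 6.2020) = (2.2573, 6.2020)
link 1: phi[1] = 70 + -40 = 30 deg
  cos(30 deg) = 0.8660, sin(30 deg) = 0.5000
  joint[2] = (2.2573, 6.2020) + 10.2 * (0.8660, 0.5000) = (2.2573 + 8.8335, 6.2020 + 5.1000) = (11.0908, 11.3020)
End effector: (11.0908, 11.3020)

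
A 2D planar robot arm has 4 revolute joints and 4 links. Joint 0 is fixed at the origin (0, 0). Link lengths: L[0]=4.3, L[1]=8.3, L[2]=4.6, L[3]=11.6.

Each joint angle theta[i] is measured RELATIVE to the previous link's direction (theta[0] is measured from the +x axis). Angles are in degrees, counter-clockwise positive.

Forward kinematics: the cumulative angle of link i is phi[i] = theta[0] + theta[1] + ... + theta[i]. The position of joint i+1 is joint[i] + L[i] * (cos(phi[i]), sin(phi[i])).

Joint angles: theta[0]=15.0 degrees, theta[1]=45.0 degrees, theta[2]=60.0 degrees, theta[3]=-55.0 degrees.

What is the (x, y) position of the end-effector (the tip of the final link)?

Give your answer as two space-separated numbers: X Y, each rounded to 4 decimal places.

joint[0] = (0.0000, 0.0000)  (base)
link 0: phi[0] = 15 = 15 deg
  cos(15 deg) = 0.9659, sin(15 deg) = 0.2588
  joint[1] = (0.0000, 0.0000) + 4.3 * (0.9659, 0.2588) = (0.0000 + 4.1535, 0.0000 + 1.1129) = (4.1535, 1.1129)
link 1: phi[1] = 15 + 45 = 60 deg
  cos(60 deg) = 0.5000, sin(60 deg) = 0.8660
  joint[2] = (4.1535, 1.1129) + 8.3 * (0.5000, 0.8660) = (4.1535 + 4.1500, 1.1129 + 7.1880) = (8.3035, 8.3009)
link 2: phi[2] = 15 + 45 + 60 = 120 deg
  cos(120 deg) = -0.5000, sin(120 deg) = 0.8660
  joint[3] = (8.3035, 8.3009) + 4.6 * (-0.5000, 0.8660) = (8.3035 + -2.3000, 8.3009 + 3.9837) = (6.0035, 12.2846)
link 3: phi[3] = 15 + 45 + 60 + -55 = 65 deg
  cos(65 deg) = 0.4226, sin(65 deg) = 0.9063
  joint[4] = (6.0035, 12.2846) + 11.6 * (0.4226, 0.9063) = (6.0035 + 4.9024, 12.2846 + 10.5132) = (10.9059, 22.7978)
End effector: (10.9059, 22.7978)

Answer: 10.9059 22.7978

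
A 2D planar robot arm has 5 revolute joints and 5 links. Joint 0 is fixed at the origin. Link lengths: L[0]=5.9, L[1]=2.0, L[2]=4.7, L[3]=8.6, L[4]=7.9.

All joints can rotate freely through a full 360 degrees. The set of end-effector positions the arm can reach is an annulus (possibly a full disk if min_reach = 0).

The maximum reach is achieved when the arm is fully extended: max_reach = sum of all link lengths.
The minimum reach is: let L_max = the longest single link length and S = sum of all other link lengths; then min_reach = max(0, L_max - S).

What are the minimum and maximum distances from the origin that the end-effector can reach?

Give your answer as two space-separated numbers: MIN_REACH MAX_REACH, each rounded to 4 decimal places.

Link lengths: [5.9, 2.0, 4.7, 8.6, 7.9]
max_reach = 5.9 + 2 + 4.7 + 8.6 + 7.9 = 29.1
L_max = max([5.9, 2.0, 4.7, 8.6, 7.9]) = 8.6
S (sum of others) = 29.1 - 8.6 = 20.5
min_reach = max(0, 8.6 - 20.5) = max(0, -11.9) = 0

Answer: 0.0000 29.1000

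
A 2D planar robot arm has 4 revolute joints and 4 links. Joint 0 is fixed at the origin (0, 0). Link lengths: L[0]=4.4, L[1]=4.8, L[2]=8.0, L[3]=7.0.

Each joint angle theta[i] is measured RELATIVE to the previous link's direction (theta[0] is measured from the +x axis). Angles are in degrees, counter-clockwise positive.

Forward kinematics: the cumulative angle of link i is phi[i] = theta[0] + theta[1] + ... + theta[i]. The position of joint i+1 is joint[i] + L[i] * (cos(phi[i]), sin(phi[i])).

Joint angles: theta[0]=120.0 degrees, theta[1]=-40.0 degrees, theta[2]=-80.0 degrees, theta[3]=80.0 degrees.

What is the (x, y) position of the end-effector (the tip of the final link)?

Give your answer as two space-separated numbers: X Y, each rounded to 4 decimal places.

Answer: 7.8490 15.4312

Derivation:
joint[0] = (0.0000, 0.0000)  (base)
link 0: phi[0] = 120 = 120 deg
  cos(120 deg) = -0.5000, sin(120 deg) = 0.8660
  joint[1] = (0.0000, 0.0000) + 4.4 * (-0.5000, 0.8660) = (0.0000 + -2.2000, 0.0000 + 3.8105) = (-2.2000, 3.8105)
link 1: phi[1] = 120 + -40 = 80 deg
  cos(80 deg) = 0.1736, sin(80 deg) = 0.9848
  joint[2] = (-2.2000, 3.8105) + 4.8 * (0.1736, 0.9848) = (-2.2000 + 0.8335, 3.8105 + 4.7271) = (-1.3665, 8.5376)
link 2: phi[2] = 120 + -40 + -80 = 0 deg
  cos(0 deg) = 1.0000, sin(0 deg) = 0.0000
  joint[3] = (-1.3665, 8.5376) + 8 * (1.0000, 0.0000) = (-1.3665 + 8.0000, 8.5376 + 0.0000) = (6.6335, 8.5376)
link 3: phi[3] = 120 + -40 + -80 + 80 = 80 deg
  cos(80 deg) = 0.1736, sin(80 deg) = 0.9848
  joint[4] = (6.6335, 8.5376) + 7 * (0.1736, 0.9848) = (6.6335 + 1.2155, 8.5376 + 6.8937) = (7.8490, 15.4312)
End effector: (7.8490, 15.4312)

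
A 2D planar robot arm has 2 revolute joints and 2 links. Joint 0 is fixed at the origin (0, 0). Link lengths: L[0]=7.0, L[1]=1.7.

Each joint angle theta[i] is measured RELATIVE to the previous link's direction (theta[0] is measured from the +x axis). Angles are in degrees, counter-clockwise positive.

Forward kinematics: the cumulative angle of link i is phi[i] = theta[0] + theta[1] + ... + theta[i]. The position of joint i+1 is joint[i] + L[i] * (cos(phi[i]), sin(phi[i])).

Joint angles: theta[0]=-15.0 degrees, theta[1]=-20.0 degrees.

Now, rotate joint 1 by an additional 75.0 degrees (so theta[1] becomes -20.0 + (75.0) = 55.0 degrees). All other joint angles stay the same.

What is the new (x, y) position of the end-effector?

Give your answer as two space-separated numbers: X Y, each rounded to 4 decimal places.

Answer: 8.0638 -0.7190

Derivation:
joint[0] = (0.0000, 0.0000)  (base)
link 0: phi[0] = -15 = -15 deg
  cos(-15 deg) = 0.9659, sin(-15 deg) = -0.2588
  joint[1] = (0.0000, 0.0000) + 7 * (0.9659, -0.2588) = (0.0000 + 6.7615, 0.0000 + -1.8117) = (6.7615, -1.8117)
link 1: phi[1] = -15 + 55 = 40 deg
  cos(40 deg) = 0.7660, sin(40 deg) = 0.6428
  joint[2] = (6.7615, -1.8117) + 1.7 * (0.7660, 0.6428) = (6.7615 + 1.3023, -1.8117 + 1.0927) = (8.0638, -0.7190)
End effector: (8.0638, -0.7190)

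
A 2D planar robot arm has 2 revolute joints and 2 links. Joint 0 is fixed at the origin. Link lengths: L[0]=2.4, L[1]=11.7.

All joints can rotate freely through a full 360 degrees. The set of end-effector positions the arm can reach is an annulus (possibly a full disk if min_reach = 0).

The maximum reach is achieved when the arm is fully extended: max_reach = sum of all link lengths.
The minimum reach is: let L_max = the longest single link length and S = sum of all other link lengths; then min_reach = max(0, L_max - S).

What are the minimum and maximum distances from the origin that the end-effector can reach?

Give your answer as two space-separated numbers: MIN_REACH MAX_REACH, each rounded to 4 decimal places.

Link lengths: [2.4, 11.7]
max_reach = 2.4 + 11.7 = 14.1
L_max = max([2.4, 11.7]) = 11.7
S (sum of others) = 14.1 - 11.7 = 2.4
min_reach = max(0, 11.7 - 2.4) = max(0, 9.3) = 9.3

Answer: 9.3000 14.1000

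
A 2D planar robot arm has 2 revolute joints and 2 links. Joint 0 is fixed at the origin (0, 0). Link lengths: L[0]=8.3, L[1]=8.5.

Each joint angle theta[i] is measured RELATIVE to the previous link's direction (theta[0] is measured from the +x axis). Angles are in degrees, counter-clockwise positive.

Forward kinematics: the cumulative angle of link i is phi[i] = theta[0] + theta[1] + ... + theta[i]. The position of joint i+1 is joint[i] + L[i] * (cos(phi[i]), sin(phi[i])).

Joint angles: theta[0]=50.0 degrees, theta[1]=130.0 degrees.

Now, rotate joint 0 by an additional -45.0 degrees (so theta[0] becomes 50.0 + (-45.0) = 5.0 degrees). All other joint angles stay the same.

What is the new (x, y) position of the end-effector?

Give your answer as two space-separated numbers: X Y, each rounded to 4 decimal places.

joint[0] = (0.0000, 0.0000)  (base)
link 0: phi[0] = 5 = 5 deg
  cos(5 deg) = 0.9962, sin(5 deg) = 0.0872
  joint[1] = (0.0000, 0.0000) + 8.3 * (0.9962, 0.0872) = (0.0000 + 8.2684, 0.0000 + 0.7234) = (8.2684, 0.7234)
link 1: phi[1] = 5 + 130 = 135 deg
  cos(135 deg) = -0.7071, sin(135 deg) = 0.7071
  joint[2] = (8.2684, 0.7234) + 8.5 * (-0.7071, 0.7071) = (8.2684 + -6.0104, 0.7234 + 6.0104) = (2.2580, 6.7338)
End effector: (2.2580, 6.7338)

Answer: 2.2580 6.7338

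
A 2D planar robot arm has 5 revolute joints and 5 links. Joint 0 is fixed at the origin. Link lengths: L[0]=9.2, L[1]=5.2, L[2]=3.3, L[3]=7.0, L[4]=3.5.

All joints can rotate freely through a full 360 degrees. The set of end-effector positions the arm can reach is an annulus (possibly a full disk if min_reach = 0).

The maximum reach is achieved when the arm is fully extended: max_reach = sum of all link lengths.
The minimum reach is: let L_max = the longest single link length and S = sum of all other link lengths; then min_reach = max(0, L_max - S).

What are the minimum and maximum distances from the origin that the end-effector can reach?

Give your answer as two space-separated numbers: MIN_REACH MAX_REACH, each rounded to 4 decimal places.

Link lengths: [9.2, 5.2, 3.3, 7.0, 3.5]
max_reach = 9.2 + 5.2 + 3.3 + 7 + 3.5 = 28.2
L_max = max([9.2, 5.2, 3.3, 7.0, 3.5]) = 9.2
S (sum of others) = 28.2 - 9.2 = 19
min_reach = max(0, 9.2 - 19) = max(0, -9.8) = 0

Answer: 0.0000 28.2000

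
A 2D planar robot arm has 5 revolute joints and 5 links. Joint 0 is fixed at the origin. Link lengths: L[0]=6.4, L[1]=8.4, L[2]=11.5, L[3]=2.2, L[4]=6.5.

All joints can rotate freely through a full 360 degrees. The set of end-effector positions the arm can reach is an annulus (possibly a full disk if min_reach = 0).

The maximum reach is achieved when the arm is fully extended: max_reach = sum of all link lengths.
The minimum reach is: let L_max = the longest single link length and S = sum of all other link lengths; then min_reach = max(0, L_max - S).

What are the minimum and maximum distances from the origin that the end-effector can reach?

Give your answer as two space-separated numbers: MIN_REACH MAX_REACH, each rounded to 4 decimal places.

Answer: 0.0000 35.0000

Derivation:
Link lengths: [6.4, 8.4, 11.5, 2.2, 6.5]
max_reach = 6.4 + 8.4 + 11.5 + 2.2 + 6.5 = 35
L_max = max([6.4, 8.4, 11.5, 2.2, 6.5]) = 11.5
S (sum of others) = 35 - 11.5 = 23.5
min_reach = max(0, 11.5 - 23.5) = max(0, -12) = 0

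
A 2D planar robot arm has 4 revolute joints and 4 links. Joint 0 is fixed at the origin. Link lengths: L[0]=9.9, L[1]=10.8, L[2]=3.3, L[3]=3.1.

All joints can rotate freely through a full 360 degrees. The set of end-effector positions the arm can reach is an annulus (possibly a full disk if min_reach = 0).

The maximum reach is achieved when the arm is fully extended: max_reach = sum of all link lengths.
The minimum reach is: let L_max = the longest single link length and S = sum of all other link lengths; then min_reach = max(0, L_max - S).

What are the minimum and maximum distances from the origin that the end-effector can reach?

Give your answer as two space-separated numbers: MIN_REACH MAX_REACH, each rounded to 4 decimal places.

Link lengths: [9.9, 10.8, 3.3, 3.1]
max_reach = 9.9 + 10.8 + 3.3 + 3.1 = 27.1
L_max = max([9.9, 10.8, 3.3, 3.1]) = 10.8
S (sum of others) = 27.1 - 10.8 = 16.3
min_reach = max(0, 10.8 - 16.3) = max(0, -5.5) = 0

Answer: 0.0000 27.1000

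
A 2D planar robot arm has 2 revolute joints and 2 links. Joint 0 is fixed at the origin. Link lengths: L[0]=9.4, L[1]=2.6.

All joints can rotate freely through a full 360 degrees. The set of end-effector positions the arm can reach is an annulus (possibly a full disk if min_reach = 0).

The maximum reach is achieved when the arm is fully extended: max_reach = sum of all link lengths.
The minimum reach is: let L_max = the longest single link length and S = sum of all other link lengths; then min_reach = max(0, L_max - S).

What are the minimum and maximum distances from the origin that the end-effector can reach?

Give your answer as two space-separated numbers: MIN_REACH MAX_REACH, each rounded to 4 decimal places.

Link lengths: [9.4, 2.6]
max_reach = 9.4 + 2.6 = 12
L_max = max([9.4, 2.6]) = 9.4
S (sum of others) = 12 - 9.4 = 2.6
min_reach = max(0, 9.4 - 2.6) = max(0, 6.8) = 6.8

Answer: 6.8000 12.0000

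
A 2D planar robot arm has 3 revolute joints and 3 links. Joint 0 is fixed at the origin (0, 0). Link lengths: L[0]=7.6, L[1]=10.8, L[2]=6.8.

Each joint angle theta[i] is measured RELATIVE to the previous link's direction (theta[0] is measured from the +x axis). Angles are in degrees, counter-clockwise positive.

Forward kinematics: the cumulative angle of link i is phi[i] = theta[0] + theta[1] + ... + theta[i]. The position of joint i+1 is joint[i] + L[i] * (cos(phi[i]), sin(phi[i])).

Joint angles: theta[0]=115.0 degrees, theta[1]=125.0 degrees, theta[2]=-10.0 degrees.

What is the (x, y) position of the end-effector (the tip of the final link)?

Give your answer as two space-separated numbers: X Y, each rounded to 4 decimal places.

joint[0] = (0.0000, 0.0000)  (base)
link 0: phi[0] = 115 = 115 deg
  cos(115 deg) = -0.4226, sin(115 deg) = 0.9063
  joint[1] = (0.0000, 0.0000) + 7.6 * (-0.4226, 0.9063) = (0.0000 + -3.2119, 0.0000 + 6.8879) = (-3.2119, 6.8879)
link 1: phi[1] = 115 + 125 = 240 deg
  cos(240 deg) = -0.5000, sin(240 deg) = -0.8660
  joint[2] = (-3.2119, 6.8879) + 10.8 * (-0.5000, -0.8660) = (-3.2119 + -5.4000, 6.8879 + -9.3531) = (-8.6119, -2.4651)
link 2: phi[2] = 115 + 125 + -10 = 230 deg
  cos(230 deg) = -0.6428, sin(230 deg) = -0.7660
  joint[3] = (-8.6119, -2.4651) + 6.8 * (-0.6428, -0.7660) = (-8.6119 + -4.3710, -2.4651 + -5.2091) = (-12.9829, -7.6742)
End effector: (-12.9829, -7.6742)

Answer: -12.9829 -7.6742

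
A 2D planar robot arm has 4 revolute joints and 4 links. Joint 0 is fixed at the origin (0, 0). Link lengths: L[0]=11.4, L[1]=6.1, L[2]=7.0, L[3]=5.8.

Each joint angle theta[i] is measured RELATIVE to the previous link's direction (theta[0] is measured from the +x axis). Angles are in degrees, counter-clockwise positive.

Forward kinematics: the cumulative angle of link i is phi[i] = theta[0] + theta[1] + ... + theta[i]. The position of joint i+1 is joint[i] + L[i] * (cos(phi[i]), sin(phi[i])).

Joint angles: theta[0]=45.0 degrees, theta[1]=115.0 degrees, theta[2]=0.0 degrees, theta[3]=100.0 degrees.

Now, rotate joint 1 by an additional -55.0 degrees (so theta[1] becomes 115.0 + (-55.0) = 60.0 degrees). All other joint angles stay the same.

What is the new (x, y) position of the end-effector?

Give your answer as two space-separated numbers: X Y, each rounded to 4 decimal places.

joint[0] = (0.0000, 0.0000)  (base)
link 0: phi[0] = 45 = 45 deg
  cos(45 deg) = 0.7071, sin(45 deg) = 0.7071
  joint[1] = (0.0000, 0.0000) + 11.4 * (0.7071, 0.7071) = (0.0000 + 8.0610, 0.0000 + 8.0610) = (8.0610, 8.0610)
link 1: phi[1] = 45 + 60 = 105 deg
  cos(105 deg) = -0.2588, sin(105 deg) = 0.9659
  joint[2] = (8.0610, 8.0610) + 6.1 * (-0.2588, 0.9659) = (8.0610 + -1.5788, 8.0610 + 5.8921) = (6.4822, 13.9532)
link 2: phi[2] = 45 + 60 + 0 = 105 deg
  cos(105 deg) = -0.2588, sin(105 deg) = 0.9659
  joint[3] = (6.4822, 13.9532) + 7 * (-0.2588, 0.9659) = (6.4822 + -1.8117, 13.9532 + 6.7615) = (4.6705, 20.7146)
link 3: phi[3] = 45 + 60 + 0 + 100 = 205 deg
  cos(205 deg) = -0.9063, sin(205 deg) = -0.4226
  joint[4] = (4.6705, 20.7146) + 5.8 * (-0.9063, -0.4226) = (4.6705 + -5.2566, 20.7146 + -2.4512) = (-0.5861, 18.2635)
End effector: (-0.5861, 18.2635)

Answer: -0.5861 18.2635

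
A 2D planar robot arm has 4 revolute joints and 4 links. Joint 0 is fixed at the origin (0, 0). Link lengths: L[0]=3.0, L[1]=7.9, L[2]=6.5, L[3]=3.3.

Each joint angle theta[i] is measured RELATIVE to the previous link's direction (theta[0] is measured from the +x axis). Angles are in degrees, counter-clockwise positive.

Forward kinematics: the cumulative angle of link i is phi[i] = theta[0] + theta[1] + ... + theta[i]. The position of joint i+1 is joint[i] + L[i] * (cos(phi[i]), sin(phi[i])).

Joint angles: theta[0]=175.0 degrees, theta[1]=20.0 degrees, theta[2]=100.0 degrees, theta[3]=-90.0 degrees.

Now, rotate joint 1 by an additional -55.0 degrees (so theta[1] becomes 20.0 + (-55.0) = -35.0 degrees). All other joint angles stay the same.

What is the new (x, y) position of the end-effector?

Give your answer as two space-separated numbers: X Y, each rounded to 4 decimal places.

Answer: -15.1482 1.3603

Derivation:
joint[0] = (0.0000, 0.0000)  (base)
link 0: phi[0] = 175 = 175 deg
  cos(175 deg) = -0.9962, sin(175 deg) = 0.0872
  joint[1] = (0.0000, 0.0000) + 3 * (-0.9962, 0.0872) = (0.0000 + -2.9886, 0.0000 + 0.2615) = (-2.9886, 0.2615)
link 1: phi[1] = 175 + -35 = 140 deg
  cos(140 deg) = -0.7660, sin(140 deg) = 0.6428
  joint[2] = (-2.9886, 0.2615) + 7.9 * (-0.7660, 0.6428) = (-2.9886 + -6.0518, 0.2615 + 5.0780) = (-9.0403, 5.3395)
link 2: phi[2] = 175 + -35 + 100 = 240 deg
  cos(240 deg) = -0.5000, sin(240 deg) = -0.8660
  joint[3] = (-9.0403, 5.3395) + 6.5 * (-0.5000, -0.8660) = (-9.0403 + -3.2500, 5.3395 + -5.6292) = (-12.2903, -0.2897)
link 3: phi[3] = 175 + -35 + 100 + -90 = 150 deg
  cos(150 deg) = -0.8660, sin(150 deg) = 0.5000
  joint[4] = (-12.2903, -0.2897) + 3.3 * (-0.8660, 0.5000) = (-12.2903 + -2.8579, -0.2897 + 1.6500) = (-15.1482, 1.3603)
End effector: (-15.1482, 1.3603)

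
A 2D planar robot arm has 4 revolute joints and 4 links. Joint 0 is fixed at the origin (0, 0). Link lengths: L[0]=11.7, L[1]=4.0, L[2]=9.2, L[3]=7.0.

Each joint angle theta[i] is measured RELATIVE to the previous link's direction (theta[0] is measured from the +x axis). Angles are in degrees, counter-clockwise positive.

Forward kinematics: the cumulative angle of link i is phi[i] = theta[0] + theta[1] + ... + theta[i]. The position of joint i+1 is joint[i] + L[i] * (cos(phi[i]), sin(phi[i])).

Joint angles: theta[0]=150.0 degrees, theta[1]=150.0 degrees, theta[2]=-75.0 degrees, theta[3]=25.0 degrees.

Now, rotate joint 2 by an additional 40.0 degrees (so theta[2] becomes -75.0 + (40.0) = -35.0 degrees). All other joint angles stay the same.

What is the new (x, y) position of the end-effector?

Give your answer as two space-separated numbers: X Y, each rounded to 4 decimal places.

Answer: -6.5402 -13.3569

Derivation:
joint[0] = (0.0000, 0.0000)  (base)
link 0: phi[0] = 150 = 150 deg
  cos(150 deg) = -0.8660, sin(150 deg) = 0.5000
  joint[1] = (0.0000, 0.0000) + 11.7 * (-0.8660, 0.5000) = (0.0000 + -10.1325, 0.0000 + 5.8500) = (-10.1325, 5.8500)
link 1: phi[1] = 150 + 150 = 300 deg
  cos(300 deg) = 0.5000, sin(300 deg) = -0.8660
  joint[2] = (-10.1325, 5.8500) + 4 * (0.5000, -0.8660) = (-10.1325 + 2.0000, 5.8500 + -3.4641) = (-8.1325, 2.3859)
link 2: phi[2] = 150 + 150 + -35 = 265 deg
  cos(265 deg) = -0.0872, sin(265 deg) = -0.9962
  joint[3] = (-8.1325, 2.3859) + 9.2 * (-0.0872, -0.9962) = (-8.1325 + -0.8018, 2.3859 + -9.1650) = (-8.9343, -6.7791)
link 3: phi[3] = 150 + 150 + -35 + 25 = 290 deg
  cos(290 deg) = 0.3420, sin(290 deg) = -0.9397
  joint[4] = (-8.9343, -6.7791) + 7 * (0.3420, -0.9397) = (-8.9343 + 2.3941, -6.7791 + -6.5778) = (-6.5402, -13.3569)
End effector: (-6.5402, -13.3569)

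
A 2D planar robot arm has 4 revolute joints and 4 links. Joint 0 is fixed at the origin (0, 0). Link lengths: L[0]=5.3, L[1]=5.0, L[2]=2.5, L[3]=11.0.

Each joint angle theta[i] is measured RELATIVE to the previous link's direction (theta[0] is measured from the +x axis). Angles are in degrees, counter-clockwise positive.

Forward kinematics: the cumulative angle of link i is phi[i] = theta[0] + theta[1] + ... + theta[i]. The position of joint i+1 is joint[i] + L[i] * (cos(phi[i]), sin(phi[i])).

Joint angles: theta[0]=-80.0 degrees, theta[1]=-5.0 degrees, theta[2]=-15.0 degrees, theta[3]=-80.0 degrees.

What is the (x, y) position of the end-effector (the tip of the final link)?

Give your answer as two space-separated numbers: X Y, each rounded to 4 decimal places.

Answer: -10.0780 -12.6625

Derivation:
joint[0] = (0.0000, 0.0000)  (base)
link 0: phi[0] = -80 = -80 deg
  cos(-80 deg) = 0.1736, sin(-80 deg) = -0.9848
  joint[1] = (0.0000, 0.0000) + 5.3 * (0.1736, -0.9848) = (0.0000 + 0.9203, 0.0000 + -5.2195) = (0.9203, -5.2195)
link 1: phi[1] = -80 + -5 = -85 deg
  cos(-85 deg) = 0.0872, sin(-85 deg) = -0.9962
  joint[2] = (0.9203, -5.2195) + 5 * (0.0872, -0.9962) = (0.9203 + 0.4358, -5.2195 + -4.9810) = (1.3561, -10.2005)
link 2: phi[2] = -80 + -5 + -15 = -100 deg
  cos(-100 deg) = -0.1736, sin(-100 deg) = -0.9848
  joint[3] = (1.3561, -10.2005) + 2.5 * (-0.1736, -0.9848) = (1.3561 + -0.4341, -10.2005 + -2.4620) = (0.9220, -12.6625)
link 3: phi[3] = -80 + -5 + -15 + -80 = -180 deg
  cos(-180 deg) = -1.0000, sin(-180 deg) = -0.0000
  joint[4] = (0.9220, -12.6625) + 11 * (-1.0000, -0.0000) = (0.9220 + -11.0000, -12.6625 + -0.0000) = (-10.0780, -12.6625)
End effector: (-10.0780, -12.6625)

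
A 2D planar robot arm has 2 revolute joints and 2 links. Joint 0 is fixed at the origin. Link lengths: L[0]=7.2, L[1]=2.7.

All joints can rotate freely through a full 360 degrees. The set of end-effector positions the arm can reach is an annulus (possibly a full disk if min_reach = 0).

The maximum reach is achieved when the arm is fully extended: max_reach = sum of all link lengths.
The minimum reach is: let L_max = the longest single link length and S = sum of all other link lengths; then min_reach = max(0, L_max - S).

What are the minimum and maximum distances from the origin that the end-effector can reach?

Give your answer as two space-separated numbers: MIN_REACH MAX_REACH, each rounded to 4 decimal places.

Answer: 4.5000 9.9000

Derivation:
Link lengths: [7.2, 2.7]
max_reach = 7.2 + 2.7 = 9.9
L_max = max([7.2, 2.7]) = 7.2
S (sum of others) = 9.9 - 7.2 = 2.7
min_reach = max(0, 7.2 - 2.7) = max(0, 4.5) = 4.5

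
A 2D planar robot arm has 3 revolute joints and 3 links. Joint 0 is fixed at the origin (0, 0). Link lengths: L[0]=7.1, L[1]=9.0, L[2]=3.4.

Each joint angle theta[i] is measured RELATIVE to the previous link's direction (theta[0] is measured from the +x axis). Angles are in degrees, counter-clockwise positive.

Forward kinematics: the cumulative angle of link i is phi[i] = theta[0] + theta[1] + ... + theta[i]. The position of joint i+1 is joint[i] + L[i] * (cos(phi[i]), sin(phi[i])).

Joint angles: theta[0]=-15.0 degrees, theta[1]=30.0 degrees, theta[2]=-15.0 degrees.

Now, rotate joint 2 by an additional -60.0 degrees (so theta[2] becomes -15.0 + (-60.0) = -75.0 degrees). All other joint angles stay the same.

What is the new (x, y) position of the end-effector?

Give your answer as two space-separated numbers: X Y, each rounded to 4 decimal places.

Answer: 17.2514 -2.4527

Derivation:
joint[0] = (0.0000, 0.0000)  (base)
link 0: phi[0] = -15 = -15 deg
  cos(-15 deg) = 0.9659, sin(-15 deg) = -0.2588
  joint[1] = (0.0000, 0.0000) + 7.1 * (0.9659, -0.2588) = (0.0000 + 6.8581, 0.0000 + -1.8376) = (6.8581, -1.8376)
link 1: phi[1] = -15 + 30 = 15 deg
  cos(15 deg) = 0.9659, sin(15 deg) = 0.2588
  joint[2] = (6.8581, -1.8376) + 9 * (0.9659, 0.2588) = (6.8581 + 8.6933, -1.8376 + 2.3294) = (15.5514, 0.4918)
link 2: phi[2] = -15 + 30 + -75 = -60 deg
  cos(-60 deg) = 0.5000, sin(-60 deg) = -0.8660
  joint[3] = (15.5514, 0.4918) + 3.4 * (0.5000, -0.8660) = (15.5514 + 1.7000, 0.4918 + -2.9445) = (17.2514, -2.4527)
End effector: (17.2514, -2.4527)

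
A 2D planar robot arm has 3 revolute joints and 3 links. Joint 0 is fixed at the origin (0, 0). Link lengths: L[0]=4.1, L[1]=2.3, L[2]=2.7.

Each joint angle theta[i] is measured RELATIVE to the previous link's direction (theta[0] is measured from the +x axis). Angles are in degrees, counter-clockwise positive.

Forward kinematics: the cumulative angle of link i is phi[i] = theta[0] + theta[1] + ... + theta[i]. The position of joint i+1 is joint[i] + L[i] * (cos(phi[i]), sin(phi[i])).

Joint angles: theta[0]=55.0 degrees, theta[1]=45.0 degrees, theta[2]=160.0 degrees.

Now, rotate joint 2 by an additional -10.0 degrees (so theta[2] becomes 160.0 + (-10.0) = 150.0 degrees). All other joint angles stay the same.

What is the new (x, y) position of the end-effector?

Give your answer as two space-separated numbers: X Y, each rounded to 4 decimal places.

Answer: 1.0288 3.0864

Derivation:
joint[0] = (0.0000, 0.0000)  (base)
link 0: phi[0] = 55 = 55 deg
  cos(55 deg) = 0.5736, sin(55 deg) = 0.8192
  joint[1] = (0.0000, 0.0000) + 4.1 * (0.5736, 0.8192) = (0.0000 + 2.3517, 0.0000 + 3.3585) = (2.3517, 3.3585)
link 1: phi[1] = 55 + 45 = 100 deg
  cos(100 deg) = -0.1736, sin(100 deg) = 0.9848
  joint[2] = (2.3517, 3.3585) + 2.3 * (-0.1736, 0.9848) = (2.3517 + -0.3994, 3.3585 + 2.2651) = (1.9523, 5.6236)
link 2: phi[2] = 55 + 45 + 150 = 250 deg
  cos(250 deg) = -0.3420, sin(250 deg) = -0.9397
  joint[3] = (1.9523, 5.6236) + 2.7 * (-0.3420, -0.9397) = (1.9523 + -0.9235, 5.6236 + -2.5372) = (1.0288, 3.0864)
End effector: (1.0288, 3.0864)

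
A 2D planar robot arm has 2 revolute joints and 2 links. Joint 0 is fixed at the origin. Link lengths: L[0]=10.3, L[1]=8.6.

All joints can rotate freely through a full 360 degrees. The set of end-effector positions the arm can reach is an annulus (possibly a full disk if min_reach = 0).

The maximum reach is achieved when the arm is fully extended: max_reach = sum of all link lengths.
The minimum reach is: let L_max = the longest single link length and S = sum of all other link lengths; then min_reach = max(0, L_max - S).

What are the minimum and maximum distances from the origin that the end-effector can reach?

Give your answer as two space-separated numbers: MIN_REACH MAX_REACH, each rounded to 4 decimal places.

Answer: 1.7000 18.9000

Derivation:
Link lengths: [10.3, 8.6]
max_reach = 10.3 + 8.6 = 18.9
L_max = max([10.3, 8.6]) = 10.3
S (sum of others) = 18.9 - 10.3 = 8.6
min_reach = max(0, 10.3 - 8.6) = max(0, 1.7) = 1.7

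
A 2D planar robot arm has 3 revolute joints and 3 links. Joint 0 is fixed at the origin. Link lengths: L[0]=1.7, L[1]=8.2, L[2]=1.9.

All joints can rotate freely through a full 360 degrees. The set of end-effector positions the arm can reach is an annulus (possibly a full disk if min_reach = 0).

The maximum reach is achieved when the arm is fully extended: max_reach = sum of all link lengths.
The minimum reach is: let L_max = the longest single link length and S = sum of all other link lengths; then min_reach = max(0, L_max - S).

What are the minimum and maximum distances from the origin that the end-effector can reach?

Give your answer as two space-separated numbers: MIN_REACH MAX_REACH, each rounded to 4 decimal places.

Answer: 4.6000 11.8000

Derivation:
Link lengths: [1.7, 8.2, 1.9]
max_reach = 1.7 + 8.2 + 1.9 = 11.8
L_max = max([1.7, 8.2, 1.9]) = 8.2
S (sum of others) = 11.8 - 8.2 = 3.6
min_reach = max(0, 8.2 - 3.6) = max(0, 4.6) = 4.6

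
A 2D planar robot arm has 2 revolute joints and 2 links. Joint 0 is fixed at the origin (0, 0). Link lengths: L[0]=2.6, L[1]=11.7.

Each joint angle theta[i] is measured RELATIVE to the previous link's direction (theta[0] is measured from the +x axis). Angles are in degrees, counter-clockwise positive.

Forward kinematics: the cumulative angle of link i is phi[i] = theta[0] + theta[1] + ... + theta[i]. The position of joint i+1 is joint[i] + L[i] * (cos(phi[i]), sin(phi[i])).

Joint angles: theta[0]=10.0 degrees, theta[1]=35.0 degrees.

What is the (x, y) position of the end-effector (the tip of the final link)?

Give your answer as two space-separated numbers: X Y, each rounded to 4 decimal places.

joint[0] = (0.0000, 0.0000)  (base)
link 0: phi[0] = 10 = 10 deg
  cos(10 deg) = 0.9848, sin(10 deg) = 0.1736
  joint[1] = (0.0000, 0.0000) + 2.6 * (0.9848, 0.1736) = (0.0000 + 2.5605, 0.0000 + 0.4515) = (2.5605, 0.4515)
link 1: phi[1] = 10 + 35 = 45 deg
  cos(45 deg) = 0.7071, sin(45 deg) = 0.7071
  joint[2] = (2.5605, 0.4515) + 11.7 * (0.7071, 0.7071) = (2.5605 + 8.2731, 0.4515 + 8.2731) = (10.8336, 8.7246)
End effector: (10.8336, 8.7246)

Answer: 10.8336 8.7246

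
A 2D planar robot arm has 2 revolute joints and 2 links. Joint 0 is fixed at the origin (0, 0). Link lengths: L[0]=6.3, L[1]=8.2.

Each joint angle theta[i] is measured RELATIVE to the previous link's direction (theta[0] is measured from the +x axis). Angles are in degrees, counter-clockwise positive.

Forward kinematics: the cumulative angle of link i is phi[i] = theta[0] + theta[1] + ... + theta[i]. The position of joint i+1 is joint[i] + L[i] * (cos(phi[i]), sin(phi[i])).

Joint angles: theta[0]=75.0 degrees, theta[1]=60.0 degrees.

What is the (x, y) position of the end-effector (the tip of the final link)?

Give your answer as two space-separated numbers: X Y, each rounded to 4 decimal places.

joint[0] = (0.0000, 0.0000)  (base)
link 0: phi[0] = 75 = 75 deg
  cos(75 deg) = 0.2588, sin(75 deg) = 0.9659
  joint[1] = (0.0000, 0.0000) + 6.3 * (0.2588, 0.9659) = (0.0000 + 1.6306, 0.0000 + 6.0853) = (1.6306, 6.0853)
link 1: phi[1] = 75 + 60 = 135 deg
  cos(135 deg) = -0.7071, sin(135 deg) = 0.7071
  joint[2] = (1.6306, 6.0853) + 8.2 * (-0.7071, 0.7071) = (1.6306 + -5.7983, 6.0853 + 5.7983) = (-4.1677, 11.8836)
End effector: (-4.1677, 11.8836)

Answer: -4.1677 11.8836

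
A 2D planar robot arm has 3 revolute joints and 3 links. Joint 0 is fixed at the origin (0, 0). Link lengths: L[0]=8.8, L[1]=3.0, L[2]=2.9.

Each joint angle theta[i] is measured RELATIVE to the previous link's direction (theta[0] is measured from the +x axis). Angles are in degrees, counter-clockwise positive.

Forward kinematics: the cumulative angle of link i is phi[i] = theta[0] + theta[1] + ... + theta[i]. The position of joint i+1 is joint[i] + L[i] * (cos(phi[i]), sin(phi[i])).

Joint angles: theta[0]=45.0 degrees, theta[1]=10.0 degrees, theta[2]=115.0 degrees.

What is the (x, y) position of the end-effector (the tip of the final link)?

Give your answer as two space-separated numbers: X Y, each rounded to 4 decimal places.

Answer: 5.0873 9.1836

Derivation:
joint[0] = (0.0000, 0.0000)  (base)
link 0: phi[0] = 45 = 45 deg
  cos(45 deg) = 0.7071, sin(45 deg) = 0.7071
  joint[1] = (0.0000, 0.0000) + 8.8 * (0.7071, 0.7071) = (0.0000 + 6.2225, 0.0000 + 6.2225) = (6.2225, 6.2225)
link 1: phi[1] = 45 + 10 = 55 deg
  cos(55 deg) = 0.5736, sin(55 deg) = 0.8192
  joint[2] = (6.2225, 6.2225) + 3 * (0.5736, 0.8192) = (6.2225 + 1.7207, 6.2225 + 2.4575) = (7.9433, 8.6800)
link 2: phi[2] = 45 + 10 + 115 = 170 deg
  cos(170 deg) = -0.9848, sin(170 deg) = 0.1736
  joint[3] = (7.9433, 8.6800) + 2.9 * (-0.9848, 0.1736) = (7.9433 + -2.8559, 8.6800 + 0.5036) = (5.0873, 9.1836)
End effector: (5.0873, 9.1836)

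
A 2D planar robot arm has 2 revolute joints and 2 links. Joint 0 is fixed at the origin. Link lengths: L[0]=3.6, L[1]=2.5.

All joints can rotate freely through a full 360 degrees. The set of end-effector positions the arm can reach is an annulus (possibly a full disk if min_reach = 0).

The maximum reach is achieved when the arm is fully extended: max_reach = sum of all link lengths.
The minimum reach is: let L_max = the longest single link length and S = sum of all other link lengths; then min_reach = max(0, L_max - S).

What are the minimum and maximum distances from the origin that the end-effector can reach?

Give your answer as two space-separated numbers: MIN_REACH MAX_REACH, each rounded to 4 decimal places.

Link lengths: [3.6, 2.5]
max_reach = 3.6 + 2.5 = 6.1
L_max = max([3.6, 2.5]) = 3.6
S (sum of others) = 6.1 - 3.6 = 2.5
min_reach = max(0, 3.6 - 2.5) = max(0, 1.1) = 1.1

Answer: 1.1000 6.1000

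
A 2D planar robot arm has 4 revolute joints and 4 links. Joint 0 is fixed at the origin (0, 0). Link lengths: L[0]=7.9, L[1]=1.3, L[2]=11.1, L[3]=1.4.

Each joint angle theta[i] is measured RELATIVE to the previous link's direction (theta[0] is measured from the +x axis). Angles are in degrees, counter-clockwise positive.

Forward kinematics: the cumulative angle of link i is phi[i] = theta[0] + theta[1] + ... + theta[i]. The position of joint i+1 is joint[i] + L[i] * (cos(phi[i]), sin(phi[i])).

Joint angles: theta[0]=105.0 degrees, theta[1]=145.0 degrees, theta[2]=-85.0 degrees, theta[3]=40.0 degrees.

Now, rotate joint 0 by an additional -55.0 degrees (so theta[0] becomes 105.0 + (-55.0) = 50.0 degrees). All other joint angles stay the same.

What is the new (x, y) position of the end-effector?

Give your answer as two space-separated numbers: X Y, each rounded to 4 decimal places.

Answer: -1.1865 16.8459

Derivation:
joint[0] = (0.0000, 0.0000)  (base)
link 0: phi[0] = 50 = 50 deg
  cos(50 deg) = 0.6428, sin(50 deg) = 0.7660
  joint[1] = (0.0000, 0.0000) + 7.9 * (0.6428, 0.7660) = (0.0000 + 5.0780, 0.0000 + 6.0518) = (5.0780, 6.0518)
link 1: phi[1] = 50 + 145 = 195 deg
  cos(195 deg) = -0.9659, sin(195 deg) = -0.2588
  joint[2] = (5.0780, 6.0518) + 1.3 * (-0.9659, -0.2588) = (5.0780 + -1.2557, 6.0518 + -0.3365) = (3.8223, 5.7153)
link 2: phi[2] = 50 + 145 + -85 = 110 deg
  cos(110 deg) = -0.3420, sin(110 deg) = 0.9397
  joint[3] = (3.8223, 5.7153) + 11.1 * (-0.3420, 0.9397) = (3.8223 + -3.7964, 5.7153 + 10.4306) = (0.0259, 16.1459)
link 3: phi[3] = 50 + 145 + -85 + 40 = 150 deg
  cos(150 deg) = -0.8660, sin(150 deg) = 0.5000
  joint[4] = (0.0259, 16.1459) + 1.4 * (-0.8660, 0.5000) = (0.0259 + -1.2124, 16.1459 + 0.7000) = (-1.1865, 16.8459)
End effector: (-1.1865, 16.8459)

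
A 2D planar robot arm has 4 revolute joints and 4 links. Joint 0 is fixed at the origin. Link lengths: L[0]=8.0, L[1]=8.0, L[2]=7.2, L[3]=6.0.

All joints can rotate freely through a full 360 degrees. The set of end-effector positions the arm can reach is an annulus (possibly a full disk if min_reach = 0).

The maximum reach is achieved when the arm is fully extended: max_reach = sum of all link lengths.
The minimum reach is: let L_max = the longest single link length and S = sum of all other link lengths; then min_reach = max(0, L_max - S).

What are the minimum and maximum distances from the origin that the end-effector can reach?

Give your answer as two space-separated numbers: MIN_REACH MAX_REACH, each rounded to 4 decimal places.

Link lengths: [8.0, 8.0, 7.2, 6.0]
max_reach = 8 + 8 + 7.2 + 6 = 29.2
L_max = max([8.0, 8.0, 7.2, 6.0]) = 8
S (sum of others) = 29.2 - 8 = 21.2
min_reach = max(0, 8 - 21.2) = max(0, -13.2) = 0

Answer: 0.0000 29.2000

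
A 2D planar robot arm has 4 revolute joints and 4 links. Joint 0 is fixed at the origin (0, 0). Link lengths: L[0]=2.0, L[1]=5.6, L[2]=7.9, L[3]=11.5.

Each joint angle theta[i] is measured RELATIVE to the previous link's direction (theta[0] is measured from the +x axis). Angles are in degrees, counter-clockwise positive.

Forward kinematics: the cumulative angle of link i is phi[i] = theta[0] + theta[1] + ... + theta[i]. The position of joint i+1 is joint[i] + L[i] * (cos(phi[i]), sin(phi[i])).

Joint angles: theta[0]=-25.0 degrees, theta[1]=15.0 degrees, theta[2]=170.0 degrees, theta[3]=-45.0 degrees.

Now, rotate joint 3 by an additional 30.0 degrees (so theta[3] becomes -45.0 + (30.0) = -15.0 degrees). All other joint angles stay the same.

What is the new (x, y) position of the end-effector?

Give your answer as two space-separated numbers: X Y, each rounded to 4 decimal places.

Answer: -9.5163 7.4804

Derivation:
joint[0] = (0.0000, 0.0000)  (base)
link 0: phi[0] = -25 = -25 deg
  cos(-25 deg) = 0.9063, sin(-25 deg) = -0.4226
  joint[1] = (0.0000, 0.0000) + 2 * (0.9063, -0.4226) = (0.0000 + 1.8126, 0.0000 + -0.8452) = (1.8126, -0.8452)
link 1: phi[1] = -25 + 15 = -10 deg
  cos(-10 deg) = 0.9848, sin(-10 deg) = -0.1736
  joint[2] = (1.8126, -0.8452) + 5.6 * (0.9848, -0.1736) = (1.8126 + 5.5149, -0.8452 + -0.9724) = (7.3275, -1.8177)
link 2: phi[2] = -25 + 15 + 170 = 160 deg
  cos(160 deg) = -0.9397, sin(160 deg) = 0.3420
  joint[3] = (7.3275, -1.8177) + 7.9 * (-0.9397, 0.3420) = (7.3275 + -7.4236, -1.8177 + 2.7020) = (-0.0960, 0.8843)
link 3: phi[3] = -25 + 15 + 170 + -15 = 145 deg
  cos(145 deg) = -0.8192, sin(145 deg) = 0.5736
  joint[4] = (-0.0960, 0.8843) + 11.5 * (-0.8192, 0.5736) = (-0.0960 + -9.4202, 0.8843 + 6.5961) = (-9.5163, 7.4804)
End effector: (-9.5163, 7.4804)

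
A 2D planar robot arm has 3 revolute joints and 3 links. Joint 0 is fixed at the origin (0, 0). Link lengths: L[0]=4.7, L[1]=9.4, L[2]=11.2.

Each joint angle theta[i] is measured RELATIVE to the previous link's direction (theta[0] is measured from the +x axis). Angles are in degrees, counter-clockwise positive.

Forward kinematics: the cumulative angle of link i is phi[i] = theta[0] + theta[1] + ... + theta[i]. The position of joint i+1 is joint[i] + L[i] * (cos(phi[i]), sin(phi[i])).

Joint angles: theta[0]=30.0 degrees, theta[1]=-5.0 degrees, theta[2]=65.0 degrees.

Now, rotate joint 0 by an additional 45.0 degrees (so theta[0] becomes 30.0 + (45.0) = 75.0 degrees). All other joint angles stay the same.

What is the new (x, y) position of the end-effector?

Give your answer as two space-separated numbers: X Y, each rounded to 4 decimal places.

joint[0] = (0.0000, 0.0000)  (base)
link 0: phi[0] = 75 = 75 deg
  cos(75 deg) = 0.2588, sin(75 deg) = 0.9659
  joint[1] = (0.0000, 0.0000) + 4.7 * (0.2588, 0.9659) = (0.0000 + 1.2164, 0.0000 + 4.5399) = (1.2164, 4.5399)
link 1: phi[1] = 75 + -5 = 70 deg
  cos(70 deg) = 0.3420, sin(70 deg) = 0.9397
  joint[2] = (1.2164, 4.5399) + 9.4 * (0.3420, 0.9397) = (1.2164 + 3.2150, 4.5399 + 8.8331) = (4.4314, 13.3730)
link 2: phi[2] = 75 + -5 + 65 = 135 deg
  cos(135 deg) = -0.7071, sin(135 deg) = 0.7071
  joint[3] = (4.4314, 13.3730) + 11.2 * (-0.7071, 0.7071) = (4.4314 + -7.9196, 13.3730 + 7.9196) = (-3.4882, 21.2926)
End effector: (-3.4882, 21.2926)

Answer: -3.4882 21.2926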